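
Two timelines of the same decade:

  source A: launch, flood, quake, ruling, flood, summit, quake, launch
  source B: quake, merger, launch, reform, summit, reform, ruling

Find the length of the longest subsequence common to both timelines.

2

Taking launch at source A[1]=source B[3], ruling at source A[4]=source B[7] gives a common subsequence of length 2. The LCS DP gives dp[8][7] = 2, so this is optimal.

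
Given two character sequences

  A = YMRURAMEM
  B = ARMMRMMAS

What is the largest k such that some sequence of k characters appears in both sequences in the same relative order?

4

Taking M at A[2]=B[4], then R at A[5]=B[5], then M at A[7]=B[6], then M at A[9]=B[7] gives a common subsequence of length 4. The LCS DP gives dp[9][9] = 4, so this is optimal.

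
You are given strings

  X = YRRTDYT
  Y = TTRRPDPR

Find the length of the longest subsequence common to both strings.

3

Pick R [2,3], R [3,4], D [5,6]; all 3 characters appear in both, in order. dp[7][8] = 3 confirms this is the maximum.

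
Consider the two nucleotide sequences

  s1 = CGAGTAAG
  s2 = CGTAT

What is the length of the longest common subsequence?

4

Pick C [1,1] → G [2,2] → A [3,4] → T [5,5]; all 4 bases appear in both, in order. dp[8][5] = 4 confirms this is the maximum.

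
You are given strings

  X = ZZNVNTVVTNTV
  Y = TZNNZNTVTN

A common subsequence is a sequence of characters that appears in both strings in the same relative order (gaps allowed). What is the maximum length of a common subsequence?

Let dp[i][j] be the LCS length of the first i characters of X and the first j characters of Y. dp[i][j] = dp[i-1][j-1]+1 when the i-th and j-th characters match, else max(dp[i-1][j], dp[i][j-1]).
    ·  T  Z  N  N  Z  N  T  V  T  N
 ·  0  0  0  0  0  0  0  0  0  0  0
 Z  0  0  1  1  1  1  1  1  1  1  1
 Z  0  0  1  1  1  2  2  2  2  2  2
 N  0  0  1  2  2  2  3  3  3  3  3
 V  0  0  1  2  2  2  3  3  4  4  4
 N  0  0  1  2  3  3  3  3  4  4  5
 T  0  1  1  2  3  3  3  4  4  5  5
 V  0  1  1  2  3  3  3  4  5  5  5
 V  0  1  1  2  3  3  3  4  5  5  5
 T  0  1  1  2  3  3  3  4  5  6  6
 N  0  1  1  2  3  3  4  4  5  6  7
 T  0  1  1  2  3  3  4  5  5  6  7
 V  0  1  1  2  3  3  4  5  6  6  7
dp[12][10] = 7. One LCS (by backtracking along matches): ZZNTVTN.

7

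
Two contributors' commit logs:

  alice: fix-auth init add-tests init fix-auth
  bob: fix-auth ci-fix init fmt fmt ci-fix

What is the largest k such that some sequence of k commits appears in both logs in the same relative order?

2

Taking fix-auth (alice #1, bob #1), then init (alice #2, bob #3) gives a common subsequence of length 2. The LCS DP gives dp[5][6] = 2, so this is optimal.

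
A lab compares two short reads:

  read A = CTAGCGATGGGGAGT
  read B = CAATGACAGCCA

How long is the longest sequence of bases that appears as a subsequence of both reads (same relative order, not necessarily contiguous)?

7

One common subsequence of length 7: C [1,1] → T [2,4] → A [3,6] → C [5,7] → A [7,8] → G [9,9] → A [13,12]. dp[15][12] = 7 confirms this is the maximum.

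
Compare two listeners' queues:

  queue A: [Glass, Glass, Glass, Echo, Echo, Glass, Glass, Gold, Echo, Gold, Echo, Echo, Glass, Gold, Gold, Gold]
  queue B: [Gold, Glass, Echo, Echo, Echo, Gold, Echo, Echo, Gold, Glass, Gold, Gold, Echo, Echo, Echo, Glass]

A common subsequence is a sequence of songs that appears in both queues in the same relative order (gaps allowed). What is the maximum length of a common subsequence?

One common subsequence of length 10: Glass [3,2]; then Echo [4,3]; then Echo [5,4]; then Echo [9,5]; then Gold [10,6]; then Echo [11,7]; then Echo [12,8]; then Glass [13,10]; then Gold [14,11]; then Gold [15,12]. Since dp[16][16] = 10, nothing longer is possible.

10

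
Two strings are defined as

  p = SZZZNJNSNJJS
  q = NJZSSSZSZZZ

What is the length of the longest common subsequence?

Let dp[i][j] be the LCS length of the first i characters of p and the first j characters of q. dp[i][j] = dp[i-1][j-1]+1 when the i-th and j-th characters match, else max(dp[i-1][j], dp[i][j-1]).
    ·  N  J  Z  S  S  S  Z  S  Z  Z  Z
 ·  0  0  0  0  0  0  0  0  0  0  0  0
 S  0  0  0  0  1  1  1  1  1  1  1  1
 Z  0  0  0  1  1  1  1  2  2  2  2  2
 Z  0  0  0  1  1  1  1  2  2  3  3  3
 Z  0  0  0  1  1  1  1  2  2  3  4  4
 N  0  1  1  1  1  1  1  2  2  3  4  4
 J  0  1  2  2  2  2  2  2  2  3  4  4
 N  0  1  2  2  2  2  2  2  2  3  4  4
 S  0  1  2  2  3  3  3  3  3  3  4  4
 N  0  1  2  2  3  3  3  3  3  3  4  4
 J  0  1  2  2  3  3  3  3  3  3  4  4
 J  0  1  2  2  3  3  3  3  3  3  4  4
 S  0  1  2  2  3  4  4  4  4  4  4  4
dp[12][11] = 4. One LCS (by backtracking along matches): SZZZ.

4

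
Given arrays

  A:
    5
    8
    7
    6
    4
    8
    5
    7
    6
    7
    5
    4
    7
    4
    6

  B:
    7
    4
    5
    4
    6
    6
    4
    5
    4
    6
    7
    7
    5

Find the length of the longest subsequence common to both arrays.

Taking 5 at A[1]=B[3], then 6 at A[4]=B[6], then 4 at A[5]=B[7], then 5 at A[7]=B[8], then 7 at A[8]=B[11], then 7 at A[10]=B[12], then 5 at A[11]=B[13] gives a common subsequence of length 7, and the DP table's final entry dp[15][13] is also 7, so no common subsequence is longer.

7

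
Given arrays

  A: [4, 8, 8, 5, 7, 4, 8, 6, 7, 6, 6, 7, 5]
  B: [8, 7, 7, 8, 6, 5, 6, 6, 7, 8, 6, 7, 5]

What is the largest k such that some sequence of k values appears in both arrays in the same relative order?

8

Match 8 (A #2, B #1); then 8 (A #3, B #4); then 5 (A #4, B #6); then 7 (A #5, B #9); then 8 (A #7, B #10); then 6 (A #11, B #11); then 7 (A #12, B #12); then 5 (A #13, B #13) — 8 values in the same relative order in both. dp[13][13] = 8 confirms this is the maximum.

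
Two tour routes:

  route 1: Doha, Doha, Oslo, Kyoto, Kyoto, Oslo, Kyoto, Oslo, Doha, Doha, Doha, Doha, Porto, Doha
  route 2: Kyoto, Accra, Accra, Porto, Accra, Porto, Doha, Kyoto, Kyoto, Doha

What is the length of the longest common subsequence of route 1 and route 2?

4

Taking Doha at route 1[2]=route 2[7], then Kyoto at route 1[5]=route 2[8], then Kyoto at route 1[7]=route 2[9], then Doha at route 1[14]=route 2[10] gives a common subsequence of length 4. The LCS DP gives dp[14][10] = 4, so this is optimal.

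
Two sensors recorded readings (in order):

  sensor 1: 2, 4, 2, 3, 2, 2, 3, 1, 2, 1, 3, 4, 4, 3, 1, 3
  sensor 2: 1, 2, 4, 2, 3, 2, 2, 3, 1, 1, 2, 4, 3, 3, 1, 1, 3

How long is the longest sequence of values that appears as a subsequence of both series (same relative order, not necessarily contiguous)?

13

Match 2 [1,2], then 4 [2,3], then 2 [3,4], then 3 [4,5], then 2 [5,6], then 2 [6,7], then 3 [7,8], then 1 [8,10], then 2 [9,11], then 3 [11,13], then 3 [14,14], then 1 [15,16], then 3 [16,17] — 13 values in the same relative order in both, and the DP table's final entry dp[16][17] is also 13, so no common subsequence is longer.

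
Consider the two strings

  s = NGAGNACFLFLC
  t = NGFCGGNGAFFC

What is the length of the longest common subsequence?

One common subsequence of length 8: N [1,1] → G [2,5] → G [4,6] → N [5,7] → A [6,9] → F [8,10] → F [10,11] → C [12,12]. Since dp[12][12] = 8, nothing longer is possible.

8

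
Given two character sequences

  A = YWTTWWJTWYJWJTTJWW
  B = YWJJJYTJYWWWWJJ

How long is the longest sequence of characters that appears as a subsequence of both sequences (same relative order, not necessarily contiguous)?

9

Taking Y at A[1]=B[1] → W at A[2]=B[2] → T at A[3]=B[7] → W at A[5]=B[10] → W at A[6]=B[11] → W at A[9]=B[12] → W at A[12]=B[13] → J at A[13]=B[14] → J at A[16]=B[15] gives a common subsequence of length 9. dp[18][15] = 9 confirms this is the maximum.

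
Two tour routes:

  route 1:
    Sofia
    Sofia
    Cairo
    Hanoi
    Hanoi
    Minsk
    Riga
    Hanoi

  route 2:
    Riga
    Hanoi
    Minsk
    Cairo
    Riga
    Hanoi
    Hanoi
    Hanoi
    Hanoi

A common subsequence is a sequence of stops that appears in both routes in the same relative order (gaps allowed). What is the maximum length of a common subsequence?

4

Match Cairo (route 1 #3, route 2 #4); then Hanoi (route 1 #4, route 2 #7); then Hanoi (route 1 #5, route 2 #8); then Hanoi (route 1 #8, route 2 #9) — 4 stops in the same relative order in both. The LCS DP gives dp[8][9] = 4, so this is optimal.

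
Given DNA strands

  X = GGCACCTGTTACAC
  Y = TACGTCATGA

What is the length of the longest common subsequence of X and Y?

6

Taking G (X #1, Y #4), then C (X #3, Y #6), then A (X #4, Y #7), then T (X #7, Y #8), then G (X #8, Y #9), then A (X #13, Y #10) gives a common subsequence of length 6. The LCS DP gives dp[14][10] = 6, so this is optimal.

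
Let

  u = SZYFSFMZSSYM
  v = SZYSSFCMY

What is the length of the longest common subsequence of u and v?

7

Pick S at u[1]=v[1], Z at u[2]=v[2], Y at u[3]=v[3], S at u[5]=v[5], F at u[6]=v[6], M at u[7]=v[8], Y at u[11]=v[9]; all 7 characters appear in both, in order. dp[12][9] = 7 confirms this is the maximum.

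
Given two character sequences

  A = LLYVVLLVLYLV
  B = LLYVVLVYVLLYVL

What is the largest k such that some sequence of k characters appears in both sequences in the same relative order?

10

Match L (A #1, B #1), L (A #2, B #2), Y (A #3, B #3), V (A #4, B #4), V (A #5, B #5), L (A #6, B #6), L (A #7, B #10), L (A #9, B #11), Y (A #10, B #12), L (A #11, B #14) — 10 characters in the same relative order in both. The LCS DP gives dp[12][14] = 10, so this is optimal.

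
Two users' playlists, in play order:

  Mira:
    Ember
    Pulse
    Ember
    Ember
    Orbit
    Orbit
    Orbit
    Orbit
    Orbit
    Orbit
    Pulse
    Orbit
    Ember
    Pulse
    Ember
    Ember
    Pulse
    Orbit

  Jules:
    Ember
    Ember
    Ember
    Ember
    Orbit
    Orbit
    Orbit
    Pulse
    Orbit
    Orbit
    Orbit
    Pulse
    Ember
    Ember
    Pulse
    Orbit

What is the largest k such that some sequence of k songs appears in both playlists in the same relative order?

14

Match Ember [1,2] → Ember [3,3] → Ember [4,4] → Orbit [5,5] → Orbit [6,6] → Orbit [7,7] → Orbit [9,9] → Orbit [10,10] → Orbit [12,11] → Pulse [14,12] → Ember [15,13] → Ember [16,14] → Pulse [17,15] → Orbit [18,16] — 14 songs in the same relative order in both. The LCS DP gives dp[18][16] = 14, so this is optimal.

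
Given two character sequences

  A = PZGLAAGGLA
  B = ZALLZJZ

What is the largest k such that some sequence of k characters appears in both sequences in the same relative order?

Let dp[i][j] be the LCS length of the first i characters of A and the first j characters of B. dp[i][j] = dp[i-1][j-1]+1 when the i-th and j-th characters match, else max(dp[i-1][j], dp[i][j-1]).
    ·  Z  A  L  L  Z  J  Z
 ·  0  0  0  0  0  0  0  0
 P  0  0  0  0  0  0  0  0
 Z  0  1  1  1  1  1  1  1
 G  0  1  1  1  1  1  1  1
 L  0  1  1  2  2  2  2  2
 A  0  1  2  2  2  2  2  2
 A  0  1  2  2  2  2  2  2
 G  0  1  2  2  2  2  2  2
 G  0  1  2  2  2  2  2  2
 L  0  1  2  3  3  3  3  3
 A  0  1  2  3  3  3  3  3
dp[10][7] = 3. One LCS (by backtracking along matches): ZLL.

3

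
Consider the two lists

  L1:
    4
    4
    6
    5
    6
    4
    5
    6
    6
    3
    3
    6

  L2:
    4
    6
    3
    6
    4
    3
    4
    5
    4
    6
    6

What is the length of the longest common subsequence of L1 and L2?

Taking 4 [2,1], 6 [3,2], 6 [5,4], 4 [6,7], 5 [7,8], 6 [9,10], 6 [12,11] gives a common subsequence of length 7. dp[12][11] = 7 confirms this is the maximum.

7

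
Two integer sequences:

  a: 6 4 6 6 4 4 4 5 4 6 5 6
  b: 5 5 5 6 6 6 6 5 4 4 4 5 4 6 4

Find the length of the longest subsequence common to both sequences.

9

One common subsequence of length 9: 6 at a[1]=b[5] → 6 at a[3]=b[6] → 6 at a[4]=b[7] → 4 at a[5]=b[9] → 4 at a[6]=b[10] → 4 at a[7]=b[11] → 5 at a[8]=b[12] → 4 at a[9]=b[13] → 6 at a[10]=b[14]. The LCS DP gives dp[12][15] = 9, so this is optimal.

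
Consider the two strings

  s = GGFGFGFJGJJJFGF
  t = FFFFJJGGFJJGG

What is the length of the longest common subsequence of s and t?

One common subsequence of length 8: F at s[3]=t[2]; then F at s[5]=t[3]; then F at s[7]=t[4]; then J at s[8]=t[6]; then G at s[9]=t[8]; then J at s[10]=t[10]; then J at s[11]=t[11]; then G at s[14]=t[13]. Since dp[15][13] = 8, nothing longer is possible.

8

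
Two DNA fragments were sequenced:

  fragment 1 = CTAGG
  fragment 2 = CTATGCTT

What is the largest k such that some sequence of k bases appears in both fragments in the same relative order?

4

Let dp[i][j] be the LCS length of the first i bases of fragment 1 and the first j bases of fragment 2. dp[i][j] = dp[i-1][j-1]+1 when the i-th and j-th bases match, else max(dp[i-1][j], dp[i][j-1]).
    ·  C  T  A  T  G  C  T  T
 ·  0  0  0  0  0  0  0  0  0
 C  0  1  1  1  1  1  1  1  1
 T  0  1  2  2  2  2  2  2  2
 A  0  1  2  3  3  3  3  3  3
 G  0  1  2  3  3  4  4  4  4
 G  0  1  2  3  3  4  4  4  4
dp[5][8] = 4. One LCS (by backtracking along matches): CTAG.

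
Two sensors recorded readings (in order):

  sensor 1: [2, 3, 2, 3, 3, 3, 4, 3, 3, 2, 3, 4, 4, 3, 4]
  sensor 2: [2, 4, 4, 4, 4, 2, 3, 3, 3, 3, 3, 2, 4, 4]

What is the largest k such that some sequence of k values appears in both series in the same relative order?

10

One common subsequence of length 10: 2 (sensor 1 #1, sensor 2 #1); then 2 (sensor 1 #3, sensor 2 #6); then 3 (sensor 1 #4, sensor 2 #7); then 3 (sensor 1 #5, sensor 2 #8); then 3 (sensor 1 #6, sensor 2 #9); then 3 (sensor 1 #8, sensor 2 #10); then 3 (sensor 1 #9, sensor 2 #11); then 2 (sensor 1 #10, sensor 2 #12); then 4 (sensor 1 #13, sensor 2 #13); then 4 (sensor 1 #15, sensor 2 #14), and the DP table's final entry dp[15][14] is also 10, so no common subsequence is longer.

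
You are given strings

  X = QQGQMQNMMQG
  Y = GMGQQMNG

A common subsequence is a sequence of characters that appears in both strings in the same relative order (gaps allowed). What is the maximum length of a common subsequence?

Taking Q at X[2]=Y[4], Q at X[4]=Y[5], M at X[5]=Y[6], N at X[7]=Y[7], G at X[11]=Y[8] gives a common subsequence of length 5. dp[11][8] = 5 confirms this is the maximum.

5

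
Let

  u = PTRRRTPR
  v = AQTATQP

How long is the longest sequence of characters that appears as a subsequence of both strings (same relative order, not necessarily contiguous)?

One common subsequence of length 3: T (u #2, v #3); then T (u #6, v #5); then P (u #7, v #7). dp[8][7] = 3 confirms this is the maximum.

3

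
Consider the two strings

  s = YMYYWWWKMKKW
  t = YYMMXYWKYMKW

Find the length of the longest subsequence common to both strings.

8

Taking Y [1,2], then M [2,4], then Y [4,6], then W [7,7], then K [8,8], then M [9,10], then K [11,11], then W [12,12] gives a common subsequence of length 8. The LCS DP gives dp[12][12] = 8, so this is optimal.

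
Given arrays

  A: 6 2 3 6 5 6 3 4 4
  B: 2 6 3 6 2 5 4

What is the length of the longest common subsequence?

5

Pick 6 [1,2], then 3 [3,3], then 6 [4,4], then 5 [5,6], then 4 [9,7]; all 5 values appear in both, in order. dp[9][7] = 5 confirms this is the maximum.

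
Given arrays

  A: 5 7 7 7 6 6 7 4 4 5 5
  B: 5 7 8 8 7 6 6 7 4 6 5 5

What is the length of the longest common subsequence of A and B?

Let dp[i][j] be the LCS length of the first i values of A and the first j values of B. dp[i][j] = dp[i-1][j-1]+1 when the i-th and j-th values match, else max(dp[i-1][j], dp[i][j-1]).
    ·  5  7  8  8  7  6  6  7  4  6  5  5
 ·  0  0  0  0  0  0  0  0  0  0  0  0  0
 5  0  1  1  1  1  1  1  1  1  1  1  1  1
 7  0  1  2  2  2  2  2  2  2  2  2  2  2
 7  0  1  2  2  2  3  3  3  3  3  3  3  3
 7  0  1  2  2  2  3  3  3  4  4  4  4  4
 6  0  1  2  2  2  3  4  4  4  4  5  5  5
 6  0  1  2  2  2  3  4  5  5  5  5  5  5
 7  0  1  2  2  2  3  4  5  6  6  6  6  6
 4  0  1  2  2  2  3  4  5  6  7  7  7  7
 4  0  1  2  2  2  3  4  5  6  7  7  7  7
 5  0  1  2  2  2  3  4  5  6  7  7  8  8
 5  0  1  2  2  2  3  4  5  6  7  7  8  9
dp[11][12] = 9. One LCS (by backtracking along matches): 5, 7, 7, 6, 6, 7, 4, 5, 5.

9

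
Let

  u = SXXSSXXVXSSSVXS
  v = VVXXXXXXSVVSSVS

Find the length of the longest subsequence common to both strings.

10

One common subsequence of length 10: X at u[2]=v[4] → X at u[3]=v[5] → X at u[6]=v[6] → X at u[7]=v[7] → X at u[9]=v[8] → S at u[10]=v[9] → S at u[11]=v[12] → S at u[12]=v[13] → V at u[13]=v[14] → S at u[15]=v[15]. Since dp[15][15] = 10, nothing longer is possible.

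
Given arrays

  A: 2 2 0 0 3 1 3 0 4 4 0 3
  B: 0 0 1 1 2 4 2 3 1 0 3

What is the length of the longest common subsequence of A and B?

Match 2 (A #1, B #5), then 2 (A #2, B #7), then 3 (A #5, B #8), then 1 (A #6, B #9), then 0 (A #11, B #10), then 3 (A #12, B #11) — 6 values in the same relative order in both, and the DP table's final entry dp[12][11] is also 6, so no common subsequence is longer.

6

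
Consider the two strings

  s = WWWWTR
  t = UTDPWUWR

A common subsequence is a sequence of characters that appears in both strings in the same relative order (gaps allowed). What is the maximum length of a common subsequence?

Let dp[i][j] be the LCS length of the first i characters of s and the first j characters of t. dp[i][j] = dp[i-1][j-1]+1 when the i-th and j-th characters match, else max(dp[i-1][j], dp[i][j-1]).
    ·  U  T  D  P  W  U  W  R
 ·  0  0  0  0  0  0  0  0  0
 W  0  0  0  0  0  1  1  1  1
 W  0  0  0  0  0  1  1  2  2
 W  0  0  0  0  0  1  1  2  2
 W  0  0  0  0  0  1  1  2  2
 T  0  0  1  1  1  1  1  2  2
 R  0  0  1  1  1  1  1  2  3
dp[6][8] = 3. One LCS (by backtracking along matches): WWR.

3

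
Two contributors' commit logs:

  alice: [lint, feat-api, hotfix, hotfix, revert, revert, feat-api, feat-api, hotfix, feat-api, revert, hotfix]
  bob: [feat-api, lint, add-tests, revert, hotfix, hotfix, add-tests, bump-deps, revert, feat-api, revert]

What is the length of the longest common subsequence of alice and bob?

6

One common subsequence of length 6: lint (alice #1, bob #2), hotfix (alice #3, bob #5), hotfix (alice #4, bob #6), revert (alice #6, bob #9), feat-api (alice #10, bob #10), revert (alice #11, bob #11). dp[12][11] = 6 confirms this is the maximum.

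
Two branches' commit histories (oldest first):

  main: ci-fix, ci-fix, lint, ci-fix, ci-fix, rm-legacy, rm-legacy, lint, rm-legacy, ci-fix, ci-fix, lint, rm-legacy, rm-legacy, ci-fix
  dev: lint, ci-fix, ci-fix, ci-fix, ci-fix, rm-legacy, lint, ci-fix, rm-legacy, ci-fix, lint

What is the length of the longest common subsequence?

One common subsequence of length 9: ci-fix [1,2]; then ci-fix [2,3]; then ci-fix [4,4]; then ci-fix [5,5]; then rm-legacy [7,6]; then lint [8,7]; then rm-legacy [9,9]; then ci-fix [11,10]; then lint [12,11], and the DP table's final entry dp[15][11] is also 9, so no common subsequence is longer.

9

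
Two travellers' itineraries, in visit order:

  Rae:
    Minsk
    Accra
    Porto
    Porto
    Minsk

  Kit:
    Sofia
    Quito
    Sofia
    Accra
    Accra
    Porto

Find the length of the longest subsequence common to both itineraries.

Taking Accra at Rae[2]=Kit[5], Porto at Rae[4]=Kit[6] gives a common subsequence of length 2. dp[5][6] = 2 confirms this is the maximum.

2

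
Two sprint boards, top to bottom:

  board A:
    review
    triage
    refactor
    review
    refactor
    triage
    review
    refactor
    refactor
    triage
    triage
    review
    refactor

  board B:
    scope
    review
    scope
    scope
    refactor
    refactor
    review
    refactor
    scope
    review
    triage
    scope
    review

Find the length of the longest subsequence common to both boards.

Pick review (board A #1, board B #2), then refactor (board A #3, board B #6), then review (board A #4, board B #7), then refactor (board A #5, board B #8), then review (board A #7, board B #10), then triage (board A #10, board B #11), then review (board A #12, board B #13); all 7 tasks appear in both, in order, and the DP table's final entry dp[13][13] is also 7, so no common subsequence is longer.

7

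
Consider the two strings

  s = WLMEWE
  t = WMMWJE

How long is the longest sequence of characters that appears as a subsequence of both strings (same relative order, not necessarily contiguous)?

4

Pick W [1,1], M [3,3], W [5,4], E [6,6]; all 4 characters appear in both, in order, and the DP table's final entry dp[6][6] is also 4, so no common subsequence is longer.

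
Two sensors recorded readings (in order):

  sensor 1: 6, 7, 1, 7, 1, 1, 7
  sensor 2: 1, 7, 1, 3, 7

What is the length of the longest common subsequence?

4

Let dp[i][j] be the LCS length of the first i values of sensor 1 and the first j values of sensor 2. dp[i][j] = dp[i-1][j-1]+1 when the i-th and j-th values match, else max(dp[i-1][j], dp[i][j-1]).
    ·  1  7  1  3  7
 ·  0  0  0  0  0  0
 6  0  0  0  0  0  0
 7  0  0  1  1  1  1
 1  0  1  1  2  2  2
 7  0  1  2  2  2  3
 1  0  1  2  3  3  3
 1  0  1  2  3  3  3
 7  0  1  2  3  3  4
dp[7][5] = 4. One LCS (by backtracking along matches): 1, 7, 1, 7.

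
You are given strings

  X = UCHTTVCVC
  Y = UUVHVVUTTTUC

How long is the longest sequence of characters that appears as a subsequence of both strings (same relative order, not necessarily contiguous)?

Taking U [1,2]; then H [3,4]; then T [4,9]; then T [5,10]; then C [9,12] gives a common subsequence of length 5. The LCS DP gives dp[9][12] = 5, so this is optimal.

5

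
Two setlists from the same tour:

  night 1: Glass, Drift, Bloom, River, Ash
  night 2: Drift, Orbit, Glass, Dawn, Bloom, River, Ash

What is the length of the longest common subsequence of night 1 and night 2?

4

One common subsequence of length 4: Glass (night 1 #1, night 2 #3); then Bloom (night 1 #3, night 2 #5); then River (night 1 #4, night 2 #6); then Ash (night 1 #5, night 2 #7). The LCS DP gives dp[5][7] = 4, so this is optimal.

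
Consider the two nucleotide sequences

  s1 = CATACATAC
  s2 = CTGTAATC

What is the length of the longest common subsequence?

6

Let dp[i][j] be the LCS length of the first i bases of s1 and the first j bases of s2. dp[i][j] = dp[i-1][j-1]+1 when the i-th and j-th bases match, else max(dp[i-1][j], dp[i][j-1]).
    ·  C  T  G  T  A  A  T  C
 ·  0  0  0  0  0  0  0  0  0
 C  0  1  1  1  1  1  1  1  1
 A  0  1  1  1  1  2  2  2  2
 T  0  1  2  2  2  2  2  3  3
 A  0  1  2  2  2  3  3  3  3
 C  0  1  2  2  2  3  3  3  4
 A  0  1  2  2  2  3  4  4  4
 T  0  1  2  2  3  3  4  5  5
 A  0  1  2  2  3  4  4  5  5
 C  0  1  2  2  3  4  4  5  6
dp[9][8] = 6. One LCS (by backtracking along matches): CTAATC.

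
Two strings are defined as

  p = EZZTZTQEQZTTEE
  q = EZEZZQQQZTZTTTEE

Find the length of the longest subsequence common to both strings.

11

Pick E [1,1]; then Z [2,2]; then Z [3,4]; then Z [5,5]; then Q [7,7]; then Q [9,8]; then Z [10,11]; then T [11,13]; then T [12,14]; then E [13,15]; then E [14,16]; all 11 characters appear in both, in order, and the DP table's final entry dp[14][16] is also 11, so no common subsequence is longer.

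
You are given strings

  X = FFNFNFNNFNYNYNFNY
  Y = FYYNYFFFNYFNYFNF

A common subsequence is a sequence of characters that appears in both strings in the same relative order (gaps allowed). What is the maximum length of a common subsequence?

Match F (X #1, Y #1); then N (X #3, Y #4); then F (X #4, Y #6); then F (X #6, Y #7); then F (X #9, Y #8); then N (X #10, Y #9); then Y (X #11, Y #10); then N (X #12, Y #12); then Y (X #13, Y #13); then N (X #14, Y #15); then F (X #15, Y #16) — 11 characters in the same relative order in both, and the DP table's final entry dp[17][16] is also 11, so no common subsequence is longer.

11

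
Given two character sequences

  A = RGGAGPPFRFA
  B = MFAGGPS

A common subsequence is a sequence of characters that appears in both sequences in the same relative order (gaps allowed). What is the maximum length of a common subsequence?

3

One common subsequence of length 3: G [3,4]; then G [5,5]; then P [6,6]. The LCS DP gives dp[11][7] = 3, so this is optimal.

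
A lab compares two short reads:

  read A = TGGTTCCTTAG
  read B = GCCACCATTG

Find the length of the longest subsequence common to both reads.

Let dp[i][j] be the LCS length of the first i bases of read A and the first j bases of read B. dp[i][j] = dp[i-1][j-1]+1 when the i-th and j-th bases match, else max(dp[i-1][j], dp[i][j-1]).
    ·  G  C  C  A  C  C  A  T  T  G
 ·  0  0  0  0  0  0  0  0  0  0  0
 T  0  0  0  0  0  0  0  0  1  1  1
 G  0  1  1  1  1  1  1  1  1  1  2
 G  0  1  1  1  1  1  1  1  1  1  2
 T  0  1  1  1  1  1  1  1  2  2  2
 T  0  1  1  1  1  1  1  1  2  3  3
 C  0  1  2  2  2  2  2  2  2  3  3
 C  0  1  2  3  3  3  3  3  3  3  3
 T  0  1  2  3  3  3  3  3  4  4  4
 T  0  1  2  3  3  3  3  3  4  5  5
 A  0  1  2  3  4  4  4  4  4  5  5
 G  0  1  2  3  4  4  4  4  4  5  6
dp[11][10] = 6. One LCS (by backtracking along matches): GCCTTG.

6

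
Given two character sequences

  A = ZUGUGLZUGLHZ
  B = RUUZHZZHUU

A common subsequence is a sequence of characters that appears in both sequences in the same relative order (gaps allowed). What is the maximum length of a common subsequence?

Pick U at A[2]=B[2]; then U at A[4]=B[3]; then Z at A[7]=B[4]; then H at A[11]=B[5]; then Z at A[12]=B[7]; all 5 characters appear in both, in order, and the DP table's final entry dp[12][10] is also 5, so no common subsequence is longer.

5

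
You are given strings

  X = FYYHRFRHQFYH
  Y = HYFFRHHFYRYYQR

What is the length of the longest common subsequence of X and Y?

One common subsequence of length 6: F at X[1]=Y[3] → F at X[6]=Y[4] → R at X[7]=Y[5] → H at X[8]=Y[7] → F at X[10]=Y[8] → Y at X[11]=Y[12]. Since dp[12][14] = 6, nothing longer is possible.

6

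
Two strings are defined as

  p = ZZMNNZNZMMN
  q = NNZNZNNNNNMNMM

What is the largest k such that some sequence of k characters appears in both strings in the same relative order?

Taking Z at p[1]=q[3], Z at p[2]=q[5], N at p[4]=q[9], N at p[5]=q[10], N at p[7]=q[12], M at p[9]=q[13], M at p[10]=q[14] gives a common subsequence of length 7. dp[11][14] = 7 confirms this is the maximum.

7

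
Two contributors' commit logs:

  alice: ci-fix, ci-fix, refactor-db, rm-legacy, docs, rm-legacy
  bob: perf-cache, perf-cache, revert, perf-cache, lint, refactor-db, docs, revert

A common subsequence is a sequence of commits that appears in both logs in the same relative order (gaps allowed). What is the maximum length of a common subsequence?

2

Taking refactor-db at alice[3]=bob[6], docs at alice[5]=bob[7] gives a common subsequence of length 2, and the DP table's final entry dp[6][8] is also 2, so no common subsequence is longer.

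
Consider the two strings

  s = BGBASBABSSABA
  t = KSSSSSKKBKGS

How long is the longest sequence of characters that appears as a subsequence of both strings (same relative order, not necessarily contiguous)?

4

Match S [5,4] → S [9,5] → S [10,6] → B [12,9] — 4 characters in the same relative order in both, and the DP table's final entry dp[13][12] is also 4, so no common subsequence is longer.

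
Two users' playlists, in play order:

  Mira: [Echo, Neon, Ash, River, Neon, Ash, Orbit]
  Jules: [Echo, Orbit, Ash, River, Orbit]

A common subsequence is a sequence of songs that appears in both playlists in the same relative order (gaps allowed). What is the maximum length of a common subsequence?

4

Pick Echo [1,1], then Ash [3,3], then River [4,4], then Orbit [7,5]; all 4 songs appear in both, in order. dp[7][5] = 4 confirms this is the maximum.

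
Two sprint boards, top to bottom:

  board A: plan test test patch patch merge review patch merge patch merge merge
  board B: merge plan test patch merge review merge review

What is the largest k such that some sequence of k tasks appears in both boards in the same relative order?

One common subsequence of length 6: plan at board A[1]=board B[2]; then test at board A[3]=board B[3]; then patch at board A[5]=board B[4]; then merge at board A[6]=board B[5]; then review at board A[7]=board B[6]; then merge at board A[9]=board B[7]. Since dp[12][8] = 6, nothing longer is possible.

6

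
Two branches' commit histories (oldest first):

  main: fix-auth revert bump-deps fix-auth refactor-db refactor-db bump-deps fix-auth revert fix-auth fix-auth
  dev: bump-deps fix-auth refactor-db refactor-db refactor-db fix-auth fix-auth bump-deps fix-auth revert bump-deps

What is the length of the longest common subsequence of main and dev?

7

One common subsequence of length 7: bump-deps at main[3]=dev[1]; then fix-auth at main[4]=dev[2]; then refactor-db at main[5]=dev[4]; then refactor-db at main[6]=dev[5]; then bump-deps at main[7]=dev[8]; then fix-auth at main[8]=dev[9]; then revert at main[9]=dev[10]. Since dp[11][11] = 7, nothing longer is possible.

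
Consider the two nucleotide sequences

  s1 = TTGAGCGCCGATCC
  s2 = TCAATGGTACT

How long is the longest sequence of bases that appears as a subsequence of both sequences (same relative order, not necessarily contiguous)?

One common subsequence of length 6: T (s1 #1, s2 #1), then T (s1 #2, s2 #5), then G (s1 #3, s2 #7), then A (s1 #4, s2 #9), then C (s1 #9, s2 #10), then T (s1 #12, s2 #11). Since dp[14][11] = 6, nothing longer is possible.

6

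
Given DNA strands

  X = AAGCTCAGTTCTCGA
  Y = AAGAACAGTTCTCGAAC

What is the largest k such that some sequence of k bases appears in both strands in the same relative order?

Pick A (X #1, Y #1), then A (X #2, Y #2), then G (X #3, Y #3), then C (X #6, Y #6), then A (X #7, Y #7), then G (X #8, Y #8), then T (X #9, Y #9), then T (X #10, Y #10), then C (X #11, Y #11), then T (X #12, Y #12), then C (X #13, Y #13), then G (X #14, Y #14), then A (X #15, Y #16); all 13 bases appear in both, in order. dp[15][17] = 13 confirms this is the maximum.

13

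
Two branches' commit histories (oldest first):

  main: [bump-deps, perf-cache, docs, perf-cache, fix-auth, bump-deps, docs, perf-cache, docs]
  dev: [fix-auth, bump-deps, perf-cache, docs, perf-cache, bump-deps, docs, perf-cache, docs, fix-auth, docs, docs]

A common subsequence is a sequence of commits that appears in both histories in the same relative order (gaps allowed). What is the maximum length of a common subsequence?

8

Taking bump-deps [1,2], perf-cache [2,3], docs [3,4], perf-cache [4,5], bump-deps [6,6], docs [7,7], perf-cache [8,8], docs [9,12] gives a common subsequence of length 8. dp[9][12] = 8 confirms this is the maximum.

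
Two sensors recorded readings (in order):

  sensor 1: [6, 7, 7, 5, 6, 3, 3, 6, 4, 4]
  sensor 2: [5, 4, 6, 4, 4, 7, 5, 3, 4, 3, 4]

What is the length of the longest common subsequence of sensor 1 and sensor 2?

Let dp[i][j] be the LCS length of the first i values of sensor 1 and the first j values of sensor 2. dp[i][j] = dp[i-1][j-1]+1 when the i-th and j-th values match, else max(dp[i-1][j], dp[i][j-1]).
    ·  5  4  6  4  4  7  5  3  4  3  4
 ·  0  0  0  0  0  0  0  0  0  0  0  0
 6  0  0  0  1  1  1  1  1  1  1  1  1
 7  0  0  0  1  1  1  2  2  2  2  2  2
 7  0  0  0  1  1  1  2  2  2  2  2  2
 5  0  1  1  1  1  1  2  3  3  3  3  3
 6  0  1  1  2  2  2  2  3  3  3  3  3
 3  0  1  1  2  2  2  2  3  4  4  4  4
 3  0  1  1  2  2  2  2  3  4  4  5  5
 6  0  1  1  2  2  2  2  3  4  4  5  5
 4  0  1  2  2  3  3  3  3  4  5  5  6
 4  0  1  2  2  3  4  4  4  4  5  5  6
dp[10][11] = 6. One LCS (by backtracking along matches): 6, 7, 5, 3, 3, 4.

6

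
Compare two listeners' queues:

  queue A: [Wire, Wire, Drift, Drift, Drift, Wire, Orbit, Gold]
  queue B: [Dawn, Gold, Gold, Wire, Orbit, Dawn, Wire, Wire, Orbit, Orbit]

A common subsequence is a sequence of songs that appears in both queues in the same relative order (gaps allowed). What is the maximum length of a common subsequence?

Taking Wire [1,4] → Wire [2,7] → Wire [6,8] → Orbit [7,10] gives a common subsequence of length 4. Since dp[8][10] = 4, nothing longer is possible.

4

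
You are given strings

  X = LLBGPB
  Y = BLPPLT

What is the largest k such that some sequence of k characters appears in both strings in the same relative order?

2

Match L (X #1, Y #2), L (X #2, Y #5) — 2 characters in the same relative order in both. dp[6][6] = 2 confirms this is the maximum.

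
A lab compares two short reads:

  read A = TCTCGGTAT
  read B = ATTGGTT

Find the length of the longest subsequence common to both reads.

6

Match T (read A #1, read B #2); then T (read A #3, read B #3); then G (read A #5, read B #4); then G (read A #6, read B #5); then T (read A #7, read B #6); then T (read A #9, read B #7) — 6 bases in the same relative order in both. dp[9][7] = 6 confirms this is the maximum.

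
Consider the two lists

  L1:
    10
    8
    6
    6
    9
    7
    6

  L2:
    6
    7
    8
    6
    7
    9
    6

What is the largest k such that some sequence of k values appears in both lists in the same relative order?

One common subsequence of length 4: 8 (L1 #2, L2 #3), then 6 (L1 #3, L2 #4), then 9 (L1 #5, L2 #6), then 6 (L1 #7, L2 #7). The LCS DP gives dp[7][7] = 4, so this is optimal.

4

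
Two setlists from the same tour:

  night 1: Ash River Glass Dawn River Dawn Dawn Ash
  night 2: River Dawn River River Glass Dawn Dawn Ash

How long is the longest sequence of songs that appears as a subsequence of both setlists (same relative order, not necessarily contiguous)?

6

Match River at night 1[2]=night 2[1]; then Dawn at night 1[4]=night 2[2]; then River at night 1[5]=night 2[4]; then Dawn at night 1[6]=night 2[6]; then Dawn at night 1[7]=night 2[7]; then Ash at night 1[8]=night 2[8] — 6 songs in the same relative order in both. Since dp[8][8] = 6, nothing longer is possible.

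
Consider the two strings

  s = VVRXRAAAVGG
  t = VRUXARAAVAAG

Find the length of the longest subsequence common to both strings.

Let dp[i][j] be the LCS length of the first i characters of s and the first j characters of t. dp[i][j] = dp[i-1][j-1]+1 when the i-th and j-th characters match, else max(dp[i-1][j], dp[i][j-1]).
    ·  V  R  U  X  A  R  A  A  V  A  A  G
 ·  0  0  0  0  0  0  0  0  0  0  0  0  0
 V  0  1  1  1  1  1  1  1  1  1  1  1  1
 V  0  1  1  1  1  1  1  1  1  2  2  2  2
 R  0  1  2  2  2  2  2  2  2  2  2  2  2
 X  0  1  2  2  3  3  3  3  3  3  3  3  3
 R  0  1  2  2  3  3  4  4  4  4  4  4  4
 A  0  1  2  2  3  4  4  5  5  5  5  5  5
 A  0  1  2  2  3  4  4  5  6  6  6  6  6
 A  0  1  2  2  3  4  4  5  6  6  7  7  7
 V  0  1  2  2  3  4  4  5  6  7  7  7  7
 G  0  1  2  2  3  4  4  5  6  7  7  7  8
 G  0  1  2  2  3  4  4  5  6  7  7  7  8
dp[11][12] = 8. One LCS (by backtracking along matches): VRXRAAAG.

8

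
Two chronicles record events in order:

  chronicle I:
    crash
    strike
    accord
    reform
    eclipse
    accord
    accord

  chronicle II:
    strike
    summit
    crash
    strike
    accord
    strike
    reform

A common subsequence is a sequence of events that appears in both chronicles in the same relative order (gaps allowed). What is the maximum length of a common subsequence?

4

Match crash [1,3]; then strike [2,4]; then accord [3,5]; then reform [4,7] — 4 events in the same relative order in both, and the DP table's final entry dp[7][7] is also 4, so no common subsequence is longer.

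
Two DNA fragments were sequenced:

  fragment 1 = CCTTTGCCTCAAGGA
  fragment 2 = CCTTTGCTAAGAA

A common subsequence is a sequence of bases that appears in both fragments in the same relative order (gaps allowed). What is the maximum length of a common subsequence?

Taking C at fragment 1[1]=fragment 2[1], then C at fragment 1[2]=fragment 2[2], then T at fragment 1[3]=fragment 2[3], then T at fragment 1[4]=fragment 2[4], then T at fragment 1[5]=fragment 2[5], then G at fragment 1[6]=fragment 2[6], then C at fragment 1[8]=fragment 2[7], then T at fragment 1[9]=fragment 2[8], then A at fragment 1[11]=fragment 2[9], then A at fragment 1[12]=fragment 2[10], then G at fragment 1[13]=fragment 2[11], then A at fragment 1[15]=fragment 2[13] gives a common subsequence of length 12. Since dp[15][13] = 12, nothing longer is possible.

12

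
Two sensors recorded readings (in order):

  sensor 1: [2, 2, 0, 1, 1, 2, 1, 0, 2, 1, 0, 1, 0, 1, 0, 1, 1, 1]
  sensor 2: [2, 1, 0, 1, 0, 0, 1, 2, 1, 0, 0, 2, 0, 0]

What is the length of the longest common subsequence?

10

Match 2 [1,1]; then 0 [3,3]; then 1 [4,4]; then 1 [5,7]; then 2 [6,8]; then 1 [7,9]; then 0 [8,11]; then 2 [9,12]; then 0 [13,13]; then 0 [15,14] — 10 values in the same relative order in both, and the DP table's final entry dp[18][14] is also 10, so no common subsequence is longer.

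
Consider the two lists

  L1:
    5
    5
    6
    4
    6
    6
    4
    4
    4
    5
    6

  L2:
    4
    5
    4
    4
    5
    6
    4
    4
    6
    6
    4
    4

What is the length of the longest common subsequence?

8

One common subsequence of length 8: 5 (L1 #1, L2 #2), 5 (L1 #2, L2 #5), 6 (L1 #3, L2 #6), 4 (L1 #4, L2 #8), 6 (L1 #5, L2 #9), 6 (L1 #6, L2 #10), 4 (L1 #8, L2 #11), 4 (L1 #9, L2 #12). Since dp[11][12] = 8, nothing longer is possible.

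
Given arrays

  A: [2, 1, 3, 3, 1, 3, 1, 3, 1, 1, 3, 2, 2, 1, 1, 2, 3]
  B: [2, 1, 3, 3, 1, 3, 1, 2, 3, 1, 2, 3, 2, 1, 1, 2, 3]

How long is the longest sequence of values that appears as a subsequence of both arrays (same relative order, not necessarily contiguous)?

15

One common subsequence of length 15: 2 (A #1, B #1); then 1 (A #2, B #2); then 3 (A #3, B #3); then 3 (A #4, B #4); then 1 (A #5, B #5); then 3 (A #6, B #6); then 1 (A #7, B #7); then 3 (A #8, B #9); then 1 (A #9, B #10); then 3 (A #11, B #12); then 2 (A #13, B #13); then 1 (A #14, B #14); then 1 (A #15, B #15); then 2 (A #16, B #16); then 3 (A #17, B #17). Since dp[17][17] = 15, nothing longer is possible.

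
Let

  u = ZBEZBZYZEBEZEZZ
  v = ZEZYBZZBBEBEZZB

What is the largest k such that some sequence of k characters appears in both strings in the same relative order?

11

Pick Z at u[1]=v[1] → E at u[3]=v[2] → Z at u[4]=v[3] → B at u[5]=v[5] → Z at u[6]=v[6] → Z at u[8]=v[7] → E at u[9]=v[10] → B at u[10]=v[11] → E at u[11]=v[12] → Z at u[12]=v[13] → Z at u[14]=v[14]; all 11 characters appear in both, in order. The LCS DP gives dp[15][15] = 11, so this is optimal.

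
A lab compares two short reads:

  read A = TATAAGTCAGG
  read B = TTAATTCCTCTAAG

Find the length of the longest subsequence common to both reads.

Taking T [1,1], then T [3,2], then A [4,3], then A [5,4], then T [7,9], then C [8,10], then A [9,13], then G [11,14] gives a common subsequence of length 8. dp[11][14] = 8 confirms this is the maximum.

8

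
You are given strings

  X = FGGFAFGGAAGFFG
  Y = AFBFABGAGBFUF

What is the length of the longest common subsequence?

Pick F [1,2], then F [4,4], then A [5,5], then G [8,7], then A [10,8], then G [11,9], then F [12,11], then F [13,13]; all 8 characters appear in both, in order, and the DP table's final entry dp[14][13] is also 8, so no common subsequence is longer.

8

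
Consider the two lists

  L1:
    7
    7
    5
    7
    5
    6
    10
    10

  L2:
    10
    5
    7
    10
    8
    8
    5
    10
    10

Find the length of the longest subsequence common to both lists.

One common subsequence of length 5: 5 (L1 #3, L2 #2); then 7 (L1 #4, L2 #3); then 5 (L1 #5, L2 #7); then 10 (L1 #7, L2 #8); then 10 (L1 #8, L2 #9), and the DP table's final entry dp[8][9] is also 5, so no common subsequence is longer.

5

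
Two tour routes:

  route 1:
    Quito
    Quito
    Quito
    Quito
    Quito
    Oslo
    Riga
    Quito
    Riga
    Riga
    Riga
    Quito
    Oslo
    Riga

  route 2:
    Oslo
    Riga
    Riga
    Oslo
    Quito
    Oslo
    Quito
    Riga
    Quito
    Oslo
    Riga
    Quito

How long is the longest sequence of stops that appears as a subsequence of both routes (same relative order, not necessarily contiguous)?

Pick Quito [5,5] → Oslo [6,6] → Quito [8,7] → Riga [11,8] → Quito [12,9] → Oslo [13,10] → Riga [14,11]; all 7 stops appear in both, in order. dp[14][12] = 7 confirms this is the maximum.

7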